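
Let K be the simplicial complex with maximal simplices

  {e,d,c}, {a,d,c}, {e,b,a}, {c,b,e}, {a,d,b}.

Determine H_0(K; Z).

H_0 ≅ Z.

Fix the vertex order a < b < c < d < e and write every simplex with vertices in increasing order. Then dim K = 2 and the simplices of K are:

  0-simplices (5): a, b, c, d, e
  1-simplices (10): ab, ac, ad, ae, bc, bd, be, cd, ce, de
  2-simplices (5): abd, abe, acd, bce, cde

Hence C_0 ≅ Z^5, C_1 ≅ Z^10, C_2 ≅ Z^5.

Boundary ∂_1: C_1 → C_0 maps an edge to its endpoints' difference, ∂[p,q] = q − p. For instance
  ∂ad = d − a.
The resulting 5×10 matrix has rank 4, and its Smith normal form has invariant factors (1,1,1,1).

The boundary map ∂_2: C_2 → C_1 sends each 2-simplex [p,q,r] to [q,r] − [p,r] + [p,q]. For instance
  ∂abd = bd − ad + ab,
  ∂cde = de − ce + cd.
The 10×5 boundary matrix has rank 5 and Smith normal form diag(1,1,1,1,1).

From H_k ≅ ker(∂_k) / im(∂_{k+1}) we obtain:

  H_0: rank C_0 − rank ∂_1 = 5 − 4 = 1, and the invariant factors of ∂_1 are all 1, so H_0 = Z.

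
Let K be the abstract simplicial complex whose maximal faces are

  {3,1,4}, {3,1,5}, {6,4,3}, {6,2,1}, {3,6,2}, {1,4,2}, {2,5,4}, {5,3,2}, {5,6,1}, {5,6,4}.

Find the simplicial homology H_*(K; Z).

H_0 = Z,  H_1 = Z/2Z,  H_2 = 0.

We work with the vertex ordering 1 < 2 < 3 < 4 < 5 < 6. The simplices of K, each written with vertices in increasing order, are:

  0-simplices (6): [1], [2], [3], [4], [5], [6]
  1-simplices (15): [1,2], [1,3], [1,4], [1,5], [1,6], [2,3], [2,4], [2,5], [2,6], [3,4], [3,5], [3,6], [4,5], [4,6], [5,6]
  2-simplices (10): [1,2,4], [1,2,6], [1,3,4], [1,3,5], [1,5,6], [2,3,5], [2,3,6], [2,4,5], [3,4,6], [4,5,6]

giving chain groups C_0 ≅ Z^6, C_1 ≅ Z^15, C_2 ≅ Z^10.

Boundary ∂_1: C_1 → C_0 is given by ∂[p,q] = [q] − [p].
The resulting 6×15 matrix has rank 5, and its Smith normal form has invariant factors (1,1,1,1,1).

The boundary map ∂_2: C_2 → C_1 sends each 2-simplex [p,q,r] to [q,r] − [p,r] + [p,q]. For instance
  ∂[1,5,6] = [5,6] − [1,6] + [1,5],
  ∂[3,4,6] = [4,6] − [3,6] + [3,4].
As a 15×10 matrix over Z this has rank 10, with invariant factors (1,1,1,1,1,1,1,1,1,2).

Now H_k = ker ∂_k / im ∂_{k+1}, so:

  H_0: rank C_0 − rank ∂_1 = 6 − 5 = 1, and the invariant factors of ∂_1 are all 1, so H_0 = Z.
  H_1: rank ker ∂_1 − rank ∂_2 = (15 − 5) − 10 = 0, and ∂_2 has invariant factor 2 > 1, so H_1 = Z/2Z.
  H_2: rank ker ∂_2 − rank ∂_3 = (10 − 10) − 0 = 0, and there is no ∂_3, so H_2 = 0.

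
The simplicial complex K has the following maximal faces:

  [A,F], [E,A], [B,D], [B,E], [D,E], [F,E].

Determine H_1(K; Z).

We work with the vertex ordering A < B < D < E < F. The simplices of K, each written with vertices in increasing order, are:

  0-simplices (5): A, B, D, E, F
  1-simplices (6): AE, AF, BD, BE, DE, EF

so the chain groups are C_0 ≅ Z^5, C_1 ≅ Z^6.

∂_1: C_1 → C_0 maps an edge to its endpoints' difference, ∂[p,q] = q − p.
The resulting 5×6 matrix has rank 4, and its Smith normal form has invariant factors (1,1,1,1).

Computing H_k = (kernel of ∂_k) / (image of ∂_{k+1}):

  H_1: rank ker ∂_1 − rank ∂_2 = (6 − 4) − 0 = 2, and there is no ∂_2, so H_1 = Z^2.

(K is a triangulation of a wedge of 2 circles.)

H_1 = Z^2.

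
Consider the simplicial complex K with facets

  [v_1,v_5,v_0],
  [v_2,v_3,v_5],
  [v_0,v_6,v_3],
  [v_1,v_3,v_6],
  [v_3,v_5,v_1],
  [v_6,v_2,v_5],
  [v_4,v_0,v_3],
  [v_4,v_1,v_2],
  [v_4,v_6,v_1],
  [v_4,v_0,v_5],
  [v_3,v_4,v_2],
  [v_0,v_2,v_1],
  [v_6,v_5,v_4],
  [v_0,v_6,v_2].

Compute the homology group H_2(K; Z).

H_2 ≅ Z.

Order the vertices as v_0 < v_1 < v_2 < v_3 < v_4 < v_5 < v_6. Listing each simplex with vertices in this order, K has dimension 2 with simplices:

  0-simplices (7): [v_0], [v_1], [v_2], [v_3], [v_4], [v_5], [v_6]
  1-simplices (21): (21 of them)
  2-simplices (14): (14 of them)

so the chain groups are C_0 ≅ Z^7, C_1 ≅ Z^21, C_2 ≅ Z^14.

Boundary ∂_1: C_1 → C_0 is given by ∂[p,q] = [q] − [p].
The resulting 7×21 matrix has rank 6, and its Smith normal form has invariant factors (1,1,1,1,1,1).

The boundary map ∂_2: C_2 → C_1 acts by ∂[p,q,r] = [q,r] − [p,r] + [p,q]. For instance
  ∂[v_0,v_1,v_2] = [v_1,v_2] − [v_0,v_2] + [v_0,v_1],
  ∂[v_2,v_5,v_6] = [v_5,v_6] − [v_2,v_6] + [v_2,v_5].
As a 21×14 matrix over Z this has rank 13, with invariant factors (1,1,1,1,1,1,1,1,1,1,1,1,1).

Computing H_k = (kernel of ∂_k) / (image of ∂_{k+1}):

  H_2: rank ker ∂_2 − rank ∂_3 = (14 − 13) − 0 = 1, and there is no ∂_3, so H_2 = Z.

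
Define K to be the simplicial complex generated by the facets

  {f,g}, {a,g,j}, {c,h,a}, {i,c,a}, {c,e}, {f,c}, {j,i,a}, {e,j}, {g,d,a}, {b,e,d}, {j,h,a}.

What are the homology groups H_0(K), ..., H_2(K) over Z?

We work with the vertex ordering a < b < c < d < e < f < g < h < i < j. The simplices of K, each written with vertices in increasing order, are:

  0-simplices (10): a, b, c, d, e, f, g, h, i, j
  1-simplices (19): ac, ad, ag, ah, ai, aj, bd, be, ce, cf, ch, ci, de, dg, ej, fg, gj, hj, ij
  2-simplices (7): ach, aci, adg, agj, ahj, aij, bde

Hence C_0 ≅ Z^10, C_1 ≅ Z^19, C_2 ≅ Z^7.

The boundary map ∂_1: C_1 → C_0 maps an edge to its endpoints' difference, ∂[p,q] = q − p. For instance
  ∂ci = i − c.
This gives a 10×19 integer matrix of rank 9; reducing to Smith normal form yields diagonal entries (1,1,1,1,1,1,1,1,1).

∂_2: C_2 → C_1 acts by ∂[p,q,r] = [q,r] − [p,r] + [p,q]. For instance
  ∂adg = dg − ag + ad,
  ∂aci = ci − ai + ac.
The 19×7 boundary matrix has rank 7 and Smith normal form diag(1,1,1,1,1,1,1).

Computing H_k = (kernel of ∂_k) / (image of ∂_{k+1}):

  H_0: rank C_0 − rank ∂_1 = 10 − 9 = 1, and the invariant factors of ∂_1 are all 1, so H_0 ≅ Z.
  H_1: rank ker ∂_1 − rank ∂_2 = (19 − 9) − 7 = 3, and the invariant factors of ∂_2 are all 1, so H_1 ≅ Z^3.
  H_2: rank ker ∂_2 − rank ∂_3 = (7 − 7) − 0 = 0, and there is no ∂_3, so H_2 ≅ 0.

As a check, the Euler characteristic is 10 − 19 + 7 = -2, which agrees with 1 − 3 + 0 = -2.

H_0 = Z,  H_1 = Z^3,  H_2 = 0.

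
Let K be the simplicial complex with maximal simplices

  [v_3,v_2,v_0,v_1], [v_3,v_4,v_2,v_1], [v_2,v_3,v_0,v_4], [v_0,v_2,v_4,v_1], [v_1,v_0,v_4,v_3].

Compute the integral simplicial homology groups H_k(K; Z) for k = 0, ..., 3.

H_0 ≅ Z,  H_1 = 0,  H_2 = 0,  H_3 ≅ Z.

We work with the vertex ordering v_0 < v_1 < v_2 < v_3 < v_4. The simplices of K, each written with vertices in increasing order, are:

  0-simplices (5): [v_0], [v_1], [v_2], [v_3], [v_4]
  1-simplices (10): [v_0,v_1], [v_0,v_2], [v_0,v_3], [v_0,v_4], [v_1,v_2], [v_1,v_3], [v_1,v_4], [v_2,v_3], [v_2,v_4], [v_3,v_4]
  2-simplices (10): [v_0,v_1,v_2], [v_0,v_1,v_3], [v_0,v_1,v_4], [v_0,v_2,v_3], [v_0,v_2,v_4], [v_0,v_3,v_4], [v_1,v_2,v_3], [v_1,v_2,v_4], [v_1,v_3,v_4], [v_2,v_3,v_4]
  3-simplices (5): [v_0,v_1,v_2,v_3], [v_0,v_1,v_2,v_4], [v_0,v_1,v_3,v_4], [v_0,v_2,v_3,v_4], [v_1,v_2,v_3,v_4]

Hence C_0 ≅ Z^5, C_1 ≅ Z^10, C_2 ≅ Z^10, C_3 ≅ Z^5.

Boundary ∂_1: C_1 → C_0 sends each edge [p,q] (with p < q) to q − p.
The 5×10 boundary matrix has rank 4 and Smith normal form diag(1,1,1,1).

The boundary map ∂_2: C_2 → C_1 acts by ∂[p,q,r] = [q,r] − [p,r] + [p,q]. For instance
  ∂[v_1,v_3,v_4] = [v_3,v_4] − [v_1,v_4] + [v_1,v_3],
  ∂[v_1,v_2,v_4] = [v_2,v_4] − [v_1,v_4] + [v_1,v_2].
The resulting 10×10 matrix has rank 6, and its Smith normal form has invariant factors (1,1,1,1,1,1).

∂_3: C_3 → C_2 sends each 3-simplex σ to the alternating sum Σ_i (−1)^i (σ with its i-th vertex removed). For instance
  ∂[v_1,v_2,v_3,v_4] = [v_2,v_3,v_4] − [v_1,v_3,v_4] + [v_1,v_2,v_4] − [v_1,v_2,v_3],
  ∂[v_0,v_1,v_2,v_3] = [v_1,v_2,v_3] − [v_0,v_2,v_3] + [v_0,v_1,v_3] − [v_0,v_1,v_2].
This gives a 10×5 integer matrix of rank 4; reducing to Smith normal form yields diagonal entries (1,1,1,1).

Reading off H_k = ker ∂_k / im ∂_{k+1}:

  H_0: rank C_0 − rank ∂_1 = 5 − 4 = 1, and the invariant factors of ∂_1 are all 1, so H_0 ≅ Z.
  H_1: rank ker ∂_1 − rank ∂_2 = (10 − 4) − 6 = 0, and the invariant factors of ∂_2 are all 1, so H_1 ≅ 0.
  H_2: rank ker ∂_2 − rank ∂_3 = (10 − 6) − 4 = 0, and the invariant factors of ∂_3 are all 1, so H_2 ≅ 0.
  H_3: rank ker ∂_3 − rank ∂_4 = (5 − 4) − 0 = 1, and there is no ∂_4, so H_3 ≅ Z.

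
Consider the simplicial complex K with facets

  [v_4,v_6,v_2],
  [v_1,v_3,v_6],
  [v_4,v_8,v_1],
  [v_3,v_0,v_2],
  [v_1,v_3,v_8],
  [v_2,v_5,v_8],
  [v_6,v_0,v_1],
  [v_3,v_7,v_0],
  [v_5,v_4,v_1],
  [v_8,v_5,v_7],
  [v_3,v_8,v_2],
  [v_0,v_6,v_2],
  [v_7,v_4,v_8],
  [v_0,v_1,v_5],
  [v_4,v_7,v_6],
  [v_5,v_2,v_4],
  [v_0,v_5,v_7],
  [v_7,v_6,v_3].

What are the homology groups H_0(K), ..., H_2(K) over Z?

Order the vertices as v_0 < v_1 < v_2 < v_3 < v_4 < v_5 < v_6 < v_7 < v_8. Listing each simplex with vertices in this order, K has dimension 2 with simplices:

  0-simplices (9): [v_0], [v_1], [v_2], [v_3], [v_4], [v_5], [v_6], [v_7], [v_8]
  1-simplices (27): (27 of them)
  2-simplices (18): (18 of them)

so the chain groups are C_0 ≅ Z^9, C_1 ≅ Z^27, C_2 ≅ Z^18.

Boundary ∂_1: C_1 → C_0 maps an edge to its endpoints' difference, ∂[p,q] = q − p. For instance
  ∂[v_1,v_5] = [v_5] − [v_1].
This gives a 9×27 integer matrix of rank 8; reducing to Smith normal form yields diagonal entries (1,1,1,1,1,1,1,1).

∂_2: C_2 → C_1 sends each 2-simplex [p,q,r] to [q,r] − [p,r] + [p,q]. For instance
  ∂[v_0,v_5,v_7] = [v_5,v_7] − [v_0,v_7] + [v_0,v_5],
  ∂[v_0,v_1,v_6] = [v_1,v_6] − [v_0,v_6] + [v_0,v_1].
The resulting 27×18 matrix has rank 18, and its Smith normal form has invariant factors (1,1,1,1,1,1,1,1,1,1,1,1,1,1,1,1,1,2).

Now H_k = ker ∂_k / im ∂_{k+1}, so:

  H_0: rank C_0 − rank ∂_1 = 9 − 8 = 1, and the invariant factors of ∂_1 are all 1, so H_0 = Z.
  H_1: rank ker ∂_1 − rank ∂_2 = (27 − 8) − 18 = 1, and ∂_2 has invariant factor 2 > 1, so H_1 = Z ⊕ Z/2.
  H_2: rank ker ∂_2 − rank ∂_3 = (18 − 18) − 0 = 0, and there is no ∂_3, so H_2 = 0.

H_0 = Z,  H_1 = Z ⊕ Z/2,  H_2 = 0.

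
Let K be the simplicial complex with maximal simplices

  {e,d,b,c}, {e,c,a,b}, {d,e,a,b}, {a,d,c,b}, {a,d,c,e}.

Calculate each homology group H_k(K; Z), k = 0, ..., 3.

H_0 = Z,  H_1 = 0,  H_2 = 0,  H_3 = Z.

Take the total order a < b < c < d < e on the vertex set. Then K (dimension 3) consists of the simplices:

  0-simplices (5): a, b, c, d, e
  1-simplices (10): ab, ac, ad, ae, bc, bd, be, cd, ce, de
  2-simplices (10): abc, abd, abe, acd, ace, ade, bcd, bce, bde, cde
  3-simplices (5): abcd, abce, abde, acde, bcde

so the chain groups are C_0 ≅ Z^5, C_1 ≅ Z^10, C_2 ≅ Z^10, C_3 ≅ Z^5.

The boundary map ∂_1: C_1 → C_0 maps an edge to its endpoints' difference, ∂[p,q] = q − p. For instance
  ∂ad = d − a.
The resulting 5×10 matrix has rank 4, and its Smith normal form has invariant factors (1,1,1,1).

∂_2: C_2 → C_1 sends each 2-simplex [p,q,r] to [q,r] − [p,r] + [p,q]. For instance
  ∂abe = be − ae + ab,
  ∂abc = bc − ac + ab.
This gives a 10×10 integer matrix of rank 6; reducing to Smith normal form yields diagonal entries (1,1,1,1,1,1).

The boundary map ∂_3: C_3 → C_2 sends each 3-simplex σ to the alternating sum Σ_i (−1)^i (σ with its i-th vertex removed). For instance
  ∂bcde = cde − bde + bce − bcd,
  ∂acde = cde − ade + ace − acd.
The 10×5 boundary matrix has rank 4 and Smith normal form diag(1,1,1,1).

Now H_k = ker ∂_k / im ∂_{k+1}, so:

  H_0: rank C_0 − rank ∂_1 = 5 − 4 = 1, and the invariant factors of ∂_1 are all 1, so H_0 = Z.
  H_1: rank ker ∂_1 − rank ∂_2 = (10 − 4) − 6 = 0, and the invariant factors of ∂_2 are all 1, so H_1 = 0.
  H_2: rank ker ∂_2 − rank ∂_3 = (10 − 6) − 4 = 0, and the invariant factors of ∂_3 are all 1, so H_2 = 0.
  H_3: rank ker ∂_3 − rank ∂_4 = (5 − 4) − 0 = 1, and there is no ∂_4, so H_3 = Z.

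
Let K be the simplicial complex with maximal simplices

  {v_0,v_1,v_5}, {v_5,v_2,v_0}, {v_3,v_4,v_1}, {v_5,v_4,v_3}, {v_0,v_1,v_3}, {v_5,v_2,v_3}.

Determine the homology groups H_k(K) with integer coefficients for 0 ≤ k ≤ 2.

H_0 = Z,  H_1 = Z,  H_2 = 0.

Order the vertices as v_0 < v_1 < v_2 < v_3 < v_4 < v_5. Listing each simplex with vertices in this order, K has dimension 2 with simplices:

  0-simplices (6): [v_0], [v_1], [v_2], [v_3], [v_4], [v_5]
  1-simplices (12): [v_0,v_1], [v_0,v_2], [v_0,v_3], [v_0,v_5], [v_1,v_3], [v_1,v_4], [v_1,v_5], [v_2,v_3], [v_2,v_5], [v_3,v_4], [v_3,v_5], [v_4,v_5]
  2-simplices (6): [v_0,v_1,v_3], [v_0,v_1,v_5], [v_0,v_2,v_5], [v_1,v_3,v_4], [v_2,v_3,v_5], [v_3,v_4,v_5]

Hence C_0 ≅ Z^6, C_1 ≅ Z^12, C_2 ≅ Z^6.

Boundary ∂_1: C_1 → C_0 sends each edge [p,q] (with p < q) to q − p.
The resulting 6×12 matrix has rank 5, and its Smith normal form has invariant factors (1,1,1,1,1).

∂_2: C_2 → C_1 sends each 2-simplex [p,q,r] to [q,r] − [p,r] + [p,q]. For instance
  ∂[v_1,v_3,v_4] = [v_3,v_4] − [v_1,v_4] + [v_1,v_3],
  ∂[v_0,v_2,v_5] = [v_2,v_5] − [v_0,v_5] + [v_0,v_2].
The resulting 12×6 matrix has rank 6, and its Smith normal form has invariant factors (1,1,1,1,1,1).

Now H_k = ker ∂_k / im ∂_{k+1}, so:

  H_0: rank C_0 − rank ∂_1 = 6 − 5 = 1, and the invariant factors of ∂_1 are all 1, so H_0 = Z.
  H_1: rank ker ∂_1 − rank ∂_2 = (12 − 5) − 6 = 1, and the invariant factors of ∂_2 are all 1, so H_1 = Z.
  H_2: rank ker ∂_2 − rank ∂_3 = (6 − 6) − 0 = 0, and there is no ∂_3, so H_2 = 0.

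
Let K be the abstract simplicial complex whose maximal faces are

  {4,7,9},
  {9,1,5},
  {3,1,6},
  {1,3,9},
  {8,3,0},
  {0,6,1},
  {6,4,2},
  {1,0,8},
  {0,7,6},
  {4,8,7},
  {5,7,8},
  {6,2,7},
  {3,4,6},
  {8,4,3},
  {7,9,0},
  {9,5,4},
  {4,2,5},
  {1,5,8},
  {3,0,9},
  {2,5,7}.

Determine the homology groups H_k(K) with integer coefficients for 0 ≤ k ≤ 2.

H_0 ≅ Z,  H_1 ≅ Z ⊕ Z_2,  H_2 = 0.

Take the total order 0 < 1 < 2 < 3 < 4 < 5 < 6 < 7 < 8 < 9 on the vertex set. Then K (dimension 2) consists of the simplices:

  0-simplices (10): [0], [1], [2], [3], [4], [5], [6], [7], [8], [9]
  1-simplices (30): (30 of them)
  2-simplices (20): (20 of them)

giving chain groups C_0 ≅ Z^10, C_1 ≅ Z^30, C_2 ≅ Z^20.

∂_1: C_1 → C_0 is given by ∂[p,q] = [q] − [p]. For instance
  ∂[4,5] = [5] − [4].
The resulting 10×30 matrix has rank 9, and its Smith normal form has invariant factors (1,1,1,1,1,1,1,1,1).

Boundary ∂_2: C_2 → C_1 maps a triangle to the signed sum of its edges. For instance
  ∂[3,4,8] = [4,8] − [3,8] + [3,4],
  ∂[1,5,9] = [5,9] − [1,9] + [1,5].
As a 30×20 matrix over Z this has rank 20, with invariant factors (1,1,1,1,1,1,1,1,1,1,1,1,1,1,1,1,1,1,1,2).

From H_k ≅ ker(∂_k) / im(∂_{k+1}) we obtain:

  H_0: rank C_0 − rank ∂_1 = 10 − 9 = 1, and the invariant factors of ∂_1 are all 1, so H_0 ≅ Z.
  H_1: rank ker ∂_1 − rank ∂_2 = (30 − 9) − 20 = 1, and ∂_2 has invariant factor 2 > 1, so H_1 ≅ Z ⊕ Z_2.
  H_2: rank ker ∂_2 − rank ∂_3 = (20 − 20) − 0 = 0, and there is no ∂_3, so H_2 ≅ 0.

As a check, the Euler characteristic is 10 − 30 + 20 = 0, which agrees with 1 − 1 + 0 = 0.
(K is a triangulation of the Klein bottle.)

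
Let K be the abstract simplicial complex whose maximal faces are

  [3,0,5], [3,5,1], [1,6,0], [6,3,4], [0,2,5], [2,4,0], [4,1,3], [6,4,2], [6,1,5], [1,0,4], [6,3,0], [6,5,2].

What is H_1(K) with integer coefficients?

Take the total order 0 < 1 < 2 < 3 < 4 < 5 < 6 on the vertex set. Then K (dimension 2) consists of the simplices:

  0-simplices (7): [0], [1], [2], [3], [4], [5], [6]
  1-simplices (18): [0,1], [0,2], [0,3], [0,4], [0,5], [0,6], [1,3], [1,4], [1,5], [1,6], [2,4], [2,5], [2,6], [3,4], [3,5], [3,6], [4,6], [5,6]
  2-simplices (12): [0,1,4], [0,1,6], [0,2,4], [0,2,5], [0,3,5], [0,3,6], [1,3,4], [1,3,5], [1,5,6], [2,4,6], [2,5,6], [3,4,6]

so the chain groups are C_0 ≅ Z^7, C_1 ≅ Z^18, C_2 ≅ Z^12.

The boundary map ∂_1: C_1 → C_0 maps an edge to its endpoints' difference, ∂[p,q] = q − p. For instance
  ∂[4,6] = [6] − [4].
This gives a 7×18 integer matrix of rank 6; reducing to Smith normal form yields diagonal entries (1,1,1,1,1,1).

∂_2: C_2 → C_1 acts by ∂[p,q,r] = [q,r] − [p,r] + [p,q]. For instance
  ∂[2,4,6] = [4,6] − [2,6] + [2,4],
  ∂[0,3,6] = [3,6] − [0,6] + [0,3].
The 18×12 boundary matrix has rank 12 and Smith normal form diag(1,1,1,1,1,1,1,1,1,1,1,2).

Reading off H_k = ker ∂_k / im ∂_{k+1}:

  H_1: rank ker ∂_1 − rank ∂_2 = (18 − 6) − 12 = 0, and ∂_2 has invariant factor 2 > 1, so H_1 ≅ Z/2Z.

H_1 ≅ Z/2Z.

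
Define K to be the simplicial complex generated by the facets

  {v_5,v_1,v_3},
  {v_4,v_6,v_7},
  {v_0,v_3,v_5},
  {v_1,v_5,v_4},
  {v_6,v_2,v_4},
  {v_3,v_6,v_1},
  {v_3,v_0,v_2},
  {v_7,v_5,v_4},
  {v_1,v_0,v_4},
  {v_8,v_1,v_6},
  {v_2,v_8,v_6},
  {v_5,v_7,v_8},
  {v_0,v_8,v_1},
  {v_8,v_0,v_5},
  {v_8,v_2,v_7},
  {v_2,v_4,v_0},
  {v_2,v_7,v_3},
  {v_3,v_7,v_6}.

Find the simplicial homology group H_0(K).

H_0 ≅ Z.

We work with the vertex ordering v_0 < v_1 < v_2 < v_3 < v_4 < v_5 < v_6 < v_7 < v_8. The simplices of K, each written with vertices in increasing order, are:

  0-simplices (9): [v_0], [v_1], [v_2], [v_3], [v_4], [v_5], [v_6], [v_7], [v_8]
  1-simplices (27): (27 of them)
  2-simplices (18): (18 of them)

giving chain groups C_0 ≅ Z^9, C_1 ≅ Z^27, C_2 ≅ Z^18.

∂_1: C_1 → C_0 sends each edge [p,q] (with p < q) to q − p. For instance
  ∂[v_4,v_7] = [v_7] − [v_4].
The resulting 9×27 matrix has rank 8, and its Smith normal form has invariant factors (1,1,1,1,1,1,1,1).

Boundary ∂_2: C_2 → C_1 sends each 2-simplex [p,q,r] to [q,r] − [p,r] + [p,q]. For instance
  ∂[v_0,v_2,v_4] = [v_2,v_4] − [v_0,v_4] + [v_0,v_2],
  ∂[v_0,v_1,v_4] = [v_1,v_4] − [v_0,v_4] + [v_0,v_1].
As a 27×18 matrix over Z this has rank 18, with invariant factors (1,1,1,1,1,1,1,1,1,1,1,1,1,1,1,1,1,2).

From H_k ≅ ker(∂_k) / im(∂_{k+1}) we obtain:

  H_0: rank C_0 − rank ∂_1 = 9 − 8 = 1, and the invariant factors of ∂_1 are all 1, so H_0 ≅ Z.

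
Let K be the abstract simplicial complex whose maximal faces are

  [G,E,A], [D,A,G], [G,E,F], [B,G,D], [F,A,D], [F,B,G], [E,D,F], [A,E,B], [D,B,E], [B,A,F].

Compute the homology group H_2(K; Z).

We work with the vertex ordering A < B < D < E < F < G. The simplices of K, each written with vertices in increasing order, are:

  0-simplices (6): A, B, D, E, F, G
  1-simplices (15): AB, AD, AE, AF, AG, BD, BE, BF, BG, DE, DF, DG, EF, EG, FG
  2-simplices (10): ABE, ABF, ADF, ADG, AEG, BDE, BDG, BFG, DEF, EFG

so the chain groups are C_0 ≅ Z^6, C_1 ≅ Z^15, C_2 ≅ Z^10.

The boundary map ∂_1: C_1 → C_0 maps an edge to its endpoints' difference, ∂[p,q] = q − p.
The 6×15 boundary matrix has rank 5 and Smith normal form diag(1,1,1,1,1).

The boundary map ∂_2: C_2 → C_1 acts by ∂[p,q,r] = [q,r] − [p,r] + [p,q]. For instance
  ∂ABF = BF − AF + AB,
  ∂ADG = DG − AG + AD.
The 15×10 boundary matrix has rank 10 and Smith normal form diag(1,1,1,1,1,1,1,1,1,2).

Reading off H_k = ker ∂_k / im ∂_{k+1}:

  H_2: rank ker ∂_2 − rank ∂_3 = (10 − 10) − 0 = 0, and there is no ∂_3, so H_2 = 0.

H_2 = 0.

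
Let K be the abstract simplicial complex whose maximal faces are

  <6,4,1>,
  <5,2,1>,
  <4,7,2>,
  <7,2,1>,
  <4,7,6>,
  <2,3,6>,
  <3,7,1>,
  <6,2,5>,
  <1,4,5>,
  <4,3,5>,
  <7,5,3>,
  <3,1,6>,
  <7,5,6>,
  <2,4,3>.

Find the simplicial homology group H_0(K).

K has 7 vertices, 21 edges, 14 triangles.
rank ∂_0 = 0, rank ∂_1 = 6 ⇒ b_0 = 7 − 0 − 6 = 1; all invariant factors of ∂_1 are 1 so no torsion. So H_0 ≅ Z.

H_0 = Z.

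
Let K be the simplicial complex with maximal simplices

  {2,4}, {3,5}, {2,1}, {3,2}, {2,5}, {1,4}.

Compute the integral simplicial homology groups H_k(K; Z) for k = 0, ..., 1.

Take the total order 1 < 2 < 3 < 4 < 5 on the vertex set. Then K (dimension 1) consists of the simplices:

  0-simplices (5): [1], [2], [3], [4], [5]
  1-simplices (6): [1,2], [1,4], [2,3], [2,4], [2,5], [3,5]

Hence C_0 ≅ Z^5, C_1 ≅ Z^6.

The boundary map ∂_1: C_1 → C_0 is given by ∂[p,q] = [q] − [p].
The resulting 5×6 matrix has rank 4, and its Smith normal form has invariant factors (1,1,1,1).

Now H_k = ker ∂_k / im ∂_{k+1}, so:

  H_0: rank C_0 − rank ∂_1 = 5 − 4 = 1, and the invariant factors of ∂_1 are all 1, so H_0 ≅ Z.
  H_1: rank ker ∂_1 − rank ∂_2 = (6 − 4) − 0 = 2, and there is no ∂_2, so H_1 ≅ Z^2.

(K is a triangulation of a wedge of 2 circles.)

H_0 ≅ Z,  H_1 ≅ Z^2.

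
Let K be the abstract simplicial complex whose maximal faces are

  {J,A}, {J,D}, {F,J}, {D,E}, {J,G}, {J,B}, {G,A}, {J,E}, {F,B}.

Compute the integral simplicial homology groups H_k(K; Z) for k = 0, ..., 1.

H_0 ≅ Z,  H_1 ≅ Z^3.

We work with the vertex ordering A < B < D < E < F < G < J. The simplices of K, each written with vertices in increasing order, are:

  0-simplices (7): A, B, D, E, F, G, J
  1-simplices (9): AG, AJ, BF, BJ, DE, DJ, EJ, FJ, GJ

Hence C_0 ≅ Z^7, C_1 ≅ Z^9.

Boundary ∂_1: C_1 → C_0 sends each edge [p,q] (with p < q) to q − p. For instance
  ∂DE = E − D.
As a 7×9 matrix over Z this has rank 6, with invariant factors (1,1,1,1,1,1).

Computing H_k = (kernel of ∂_k) / (image of ∂_{k+1}):

  H_0: rank C_0 − rank ∂_1 = 7 − 6 = 1, and the invariant factors of ∂_1 are all 1, so H_0 ≅ Z.
  H_1: rank ker ∂_1 − rank ∂_2 = (9 − 6) − 0 = 3, and there is no ∂_2, so H_1 ≅ Z^3.

As a check, the Euler characteristic is 7 − 9 = -2, which agrees with 1 − 3 = -2.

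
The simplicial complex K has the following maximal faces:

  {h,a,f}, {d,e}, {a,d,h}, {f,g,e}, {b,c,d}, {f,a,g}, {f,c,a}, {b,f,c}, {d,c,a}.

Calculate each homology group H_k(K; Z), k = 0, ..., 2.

H_0 ≅ Z,  H_1 ≅ Z,  H_2 = 0.

Fix the vertex order a < b < c < d < e < f < g < h and write every simplex with vertices in increasing order. Then dim K = 2 and the simplices of K are:

  0-simplices (8): a, b, c, d, e, f, g, h
  1-simplices (16): ac, ad, af, ag, ah, bc, bd, bf, cd, cf, de, dh, ef, eg, fg, fh
  2-simplices (8): acd, acf, adh, afg, afh, bcd, bcf, efg

giving chain groups C_0 ≅ Z^8, C_1 ≅ Z^16, C_2 ≅ Z^8.

Boundary ∂_1: C_1 → C_0 sends each edge [p,q] (with p < q) to q − p.
The 8×16 boundary matrix has rank 7 and Smith normal form diag(1,1,1,1,1,1,1).

Boundary ∂_2: C_2 → C_1 maps a triangle to the signed sum of its edges. For instance
  ∂acd = cd − ad + ac,
  ∂acf = cf − af + ac.
This gives a 16×8 integer matrix of rank 8; reducing to Smith normal form yields diagonal entries (1,1,1,1,1,1,1,1).

From H_k ≅ ker(∂_k) / im(∂_{k+1}) we obtain:

  H_0: rank C_0 − rank ∂_1 = 8 − 7 = 1, and the invariant factors of ∂_1 are all 1, so H_0 = Z.
  H_1: rank ker ∂_1 − rank ∂_2 = (16 − 7) − 8 = 1, and the invariant factors of ∂_2 are all 1, so H_1 = Z.
  H_2: rank ker ∂_2 − rank ∂_3 = (8 − 8) − 0 = 0, and there is no ∂_3, so H_2 = 0.

As a check, the Euler characteristic is 8 − 16 + 8 = 0, which agrees with 1 − 1 + 0 = 0.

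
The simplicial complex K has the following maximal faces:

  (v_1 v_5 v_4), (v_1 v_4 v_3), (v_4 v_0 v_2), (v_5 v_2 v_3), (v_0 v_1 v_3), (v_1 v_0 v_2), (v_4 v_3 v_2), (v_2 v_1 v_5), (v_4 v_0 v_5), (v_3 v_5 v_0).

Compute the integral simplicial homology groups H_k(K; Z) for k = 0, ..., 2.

Order the vertices as v_0 < v_1 < v_2 < v_3 < v_4 < v_5. Listing each simplex with vertices in this order, K has dimension 2 with simplices:

  0-simplices (6): [v_0], [v_1], [v_2], [v_3], [v_4], [v_5]
  1-simplices (15): (15 of them)
  2-simplices (10): [v_0,v_1,v_2], [v_0,v_1,v_3], [v_0,v_2,v_4], [v_0,v_3,v_5], [v_0,v_4,v_5], [v_1,v_2,v_5], [v_1,v_3,v_4], [v_1,v_4,v_5], [v_2,v_3,v_4], [v_2,v_3,v_5]

Hence C_0 ≅ Z^6, C_1 ≅ Z^15, C_2 ≅ Z^10.

Boundary ∂_1: C_1 → C_0 sends each edge [p,q] (with p < q) to q − p. For instance
  ∂[v_0,v_5] = [v_5] − [v_0].
As a 6×15 matrix over Z this has rank 5, with invariant factors (1,1,1,1,1).

The boundary map ∂_2: C_2 → C_1 acts by ∂[p,q,r] = [q,r] − [p,r] + [p,q]. For instance
  ∂[v_0,v_2,v_4] = [v_2,v_4] − [v_0,v_4] + [v_0,v_2],
  ∂[v_0,v_1,v_3] = [v_1,v_3] − [v_0,v_3] + [v_0,v_1].
The resulting 15×10 matrix has rank 10, and its Smith normal form has invariant factors (1,1,1,1,1,1,1,1,1,2).

Computing H_k = (kernel of ∂_k) / (image of ∂_{k+1}):

  H_0: rank C_0 − rank ∂_1 = 6 − 5 = 1, and the invariant factors of ∂_1 are all 1, so H_0 ≅ Z.
  H_1: rank ker ∂_1 − rank ∂_2 = (15 − 5) − 10 = 0, and ∂_2 has invariant factor 2 > 1, so H_1 ≅ Z/2Z.
  H_2: rank ker ∂_2 − rank ∂_3 = (10 − 10) − 0 = 0, and there is no ∂_3, so H_2 ≅ 0.

H_0 = Z,  H_1 = Z/2Z,  H_2 = 0.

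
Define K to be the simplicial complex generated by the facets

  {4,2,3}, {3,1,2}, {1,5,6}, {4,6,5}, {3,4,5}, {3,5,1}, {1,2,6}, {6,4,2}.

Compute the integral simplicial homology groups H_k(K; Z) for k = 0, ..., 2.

We work with the vertex ordering 1 < 2 < 3 < 4 < 5 < 6. The simplices of K, each written with vertices in increasing order, are:

  0-simplices (6): [1], [2], [3], [4], [5], [6]
  1-simplices (12): [1,2], [1,3], [1,5], [1,6], [2,3], [2,4], [2,6], [3,4], [3,5], [4,5], [4,6], [5,6]
  2-simplices (8): [1,2,3], [1,2,6], [1,3,5], [1,5,6], [2,3,4], [2,4,6], [3,4,5], [4,5,6]

so the chain groups are C_0 ≅ Z^6, C_1 ≅ Z^12, C_2 ≅ Z^8.

Boundary ∂_1: C_1 → C_0 is given by ∂[p,q] = [q] − [p].
This gives a 6×12 integer matrix of rank 5; reducing to Smith normal form yields diagonal entries (1,1,1,1,1).

∂_2: C_2 → C_1 sends each 2-simplex [p,q,r] to [q,r] − [p,r] + [p,q]. For instance
  ∂[1,5,6] = [5,6] − [1,6] + [1,5],
  ∂[2,4,6] = [4,6] − [2,6] + [2,4].
The 12×8 boundary matrix has rank 7 and Smith normal form diag(1,1,1,1,1,1,1).

Computing H_k = (kernel of ∂_k) / (image of ∂_{k+1}):

  H_0: rank C_0 − rank ∂_1 = 6 − 5 = 1, and the invariant factors of ∂_1 are all 1, so H_0 ≅ Z.
  H_1: rank ker ∂_1 − rank ∂_2 = (12 − 5) − 7 = 0, and the invariant factors of ∂_2 are all 1, so H_1 ≅ 0.
  H_2: rank ker ∂_2 − rank ∂_3 = (8 − 7) − 0 = 1, and there is no ∂_3, so H_2 ≅ Z.

(K is a triangulation of the 2-sphere S^2.)

H_0 ≅ Z,  H_1 = 0,  H_2 ≅ Z.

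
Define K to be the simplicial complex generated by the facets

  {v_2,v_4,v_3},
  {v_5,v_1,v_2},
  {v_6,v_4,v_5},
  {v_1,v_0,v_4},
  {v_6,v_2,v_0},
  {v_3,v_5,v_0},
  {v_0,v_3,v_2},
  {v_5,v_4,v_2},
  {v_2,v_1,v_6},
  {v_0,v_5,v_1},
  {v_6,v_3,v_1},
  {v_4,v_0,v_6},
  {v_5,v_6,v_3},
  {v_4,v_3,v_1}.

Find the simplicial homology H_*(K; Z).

Take the total order v_0 < v_1 < v_2 < v_3 < v_4 < v_5 < v_6 on the vertex set. Then K (dimension 2) consists of the simplices:

  0-simplices (7): [v_0], [v_1], [v_2], [v_3], [v_4], [v_5], [v_6]
  1-simplices (21): (21 of them)
  2-simplices (14): (14 of them)

so the chain groups are C_0 ≅ Z^7, C_1 ≅ Z^21, C_2 ≅ Z^14.

Boundary ∂_1: C_1 → C_0 maps an edge to its endpoints' difference, ∂[p,q] = q − p. For instance
  ∂[v_0,v_5] = [v_5] − [v_0].
The 7×21 boundary matrix has rank 6 and Smith normal form diag(1,1,1,1,1,1).

Boundary ∂_2: C_2 → C_1 maps a triangle to the signed sum of its edges. For instance
  ∂[v_0,v_2,v_6] = [v_2,v_6] − [v_0,v_6] + [v_0,v_2],
  ∂[v_1,v_3,v_6] = [v_3,v_6] − [v_1,v_6] + [v_1,v_3].
As a 21×14 matrix over Z this has rank 13, with invariant factors (1,1,1,1,1,1,1,1,1,1,1,1,1).

From H_k ≅ ker(∂_k) / im(∂_{k+1}) we obtain:

  H_0: rank C_0 − rank ∂_1 = 7 − 6 = 1, and the invariant factors of ∂_1 are all 1, so H_0 = Z.
  H_1: rank ker ∂_1 − rank ∂_2 = (21 − 6) − 13 = 2, and the invariant factors of ∂_2 are all 1, so H_1 = Z^2.
  H_2: rank ker ∂_2 − rank ∂_3 = (14 − 13) − 0 = 1, and there is no ∂_3, so H_2 = Z.

As a check, the Euler characteristic is 7 − 21 + 14 = 0, which agrees with 1 − 2 + 1 = 0.

H_0 ≅ Z,  H_1 ≅ Z^2,  H_2 ≅ Z.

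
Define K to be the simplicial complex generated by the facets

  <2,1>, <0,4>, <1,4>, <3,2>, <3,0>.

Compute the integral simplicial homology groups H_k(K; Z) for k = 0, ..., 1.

H_0 ≅ Z,  H_1 ≅ Z.

Take the total order 0 < 1 < 2 < 3 < 4 on the vertex set. Then K (dimension 1) consists of the simplices:

  0-simplices (5): [0], [1], [2], [3], [4]
  1-simplices (5): [0,3], [0,4], [1,2], [1,4], [2,3]

giving chain groups C_0 ≅ Z^5, C_1 ≅ Z^5.

Boundary ∂_1: C_1 → C_0 is given by ∂[p,q] = [q] − [p].
The resulting 5×5 matrix has rank 4, and its Smith normal form has invariant factors (1,1,1,1).

From H_k ≅ ker(∂_k) / im(∂_{k+1}) we obtain:

  H_0: rank C_0 − rank ∂_1 = 5 − 4 = 1, and the invariant factors of ∂_1 are all 1, so H_0 = Z.
  H_1: rank ker ∂_1 − rank ∂_2 = (5 − 4) − 0 = 1, and there is no ∂_2, so H_1 = Z.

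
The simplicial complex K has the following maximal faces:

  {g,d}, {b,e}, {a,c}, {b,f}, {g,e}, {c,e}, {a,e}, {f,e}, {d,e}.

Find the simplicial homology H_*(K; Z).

Fix the vertex order a < b < c < d < e < f < g and write every simplex with vertices in increasing order. Then dim K = 1 and the simplices of K are:

  0-simplices (7): a, b, c, d, e, f, g
  1-simplices (9): ac, ae, be, bf, ce, de, dg, ef, eg

so the chain groups are C_0 ≅ Z^7, C_1 ≅ Z^9.

Boundary ∂_1: C_1 → C_0 sends each edge [p,q] (with p < q) to q − p.
The resulting 7×9 matrix has rank 6, and its Smith normal form has invariant factors (1,1,1,1,1,1).

Reading off H_k = ker ∂_k / im ∂_{k+1}:

  H_0: rank C_0 − rank ∂_1 = 7 − 6 = 1, and the invariant factors of ∂_1 are all 1, so H_0 = Z.
  H_1: rank ker ∂_1 − rank ∂_2 = (9 − 6) − 0 = 3, and there is no ∂_2, so H_1 = Z^3.

(K is a triangulation of a wedge of 3 circles.)

H_0 ≅ Z,  H_1 ≅ Z^3.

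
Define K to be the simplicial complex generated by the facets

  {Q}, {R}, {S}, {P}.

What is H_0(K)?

Fix the vertex order P < Q < R < S and write every simplex with vertices in increasing order. Then dim K = 0 and the simplices of K are:

  0-simplices (4): P, Q, R, S

Hence C_0 ≅ Z^4.

Now H_k = ker ∂_k / im ∂_{k+1}, so:

  H_0: rank C_0 − rank ∂_1 = 4 − 0 = 4, and there is no ∂_1, so H_0 ≅ Z^4.

H_0 ≅ Z^4.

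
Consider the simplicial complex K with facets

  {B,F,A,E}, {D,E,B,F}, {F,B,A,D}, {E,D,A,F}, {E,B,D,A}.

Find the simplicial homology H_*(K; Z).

H_0 = Z,  H_1 = 0,  H_2 = 0,  H_3 = Z.

K has 5 vertices, 10 edges, 10 triangles, 5 3-simplices.
rank ∂_0 = 0, rank ∂_1 = 4 ⇒ b_0 = 5 − 0 − 4 = 1; all invariant factors of ∂_1 are 1 so no torsion. So H_0 = Z.
rank ∂_1 = 4, rank ∂_2 = 6 ⇒ b_1 = 10 − 4 − 6 = 0; all invariant factors of ∂_2 are 1 so no torsion. So H_1 = 0.
rank ∂_2 = 6, rank ∂_3 = 4 ⇒ b_2 = 10 − 6 − 4 = 0; all invariant factors of ∂_3 are 1 so no torsion. So H_2 = 0.
rank ∂_3 = 4, rank ∂_4 = 0 ⇒ b_3 = 5 − 4 − 0 = 1. So H_3 = Z.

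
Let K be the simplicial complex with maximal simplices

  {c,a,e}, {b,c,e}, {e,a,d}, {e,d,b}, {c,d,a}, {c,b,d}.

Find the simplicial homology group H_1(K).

We work with the vertex ordering a < b < c < d < e. The simplices of K, each written with vertices in increasing order, are:

  0-simplices (5): a, b, c, d, e
  1-simplices (9): ac, ad, ae, bc, bd, be, cd, ce, de
  2-simplices (6): acd, ace, ade, bcd, bce, bde

Hence C_0 ≅ Z^5, C_1 ≅ Z^9, C_2 ≅ Z^6.

Boundary ∂_1: C_1 → C_0 is given by ∂[p,q] = [q] − [p]. For instance
  ∂ae = e − a.
The resulting 5×9 matrix has rank 4, and its Smith normal form has invariant factors (1,1,1,1).

∂_2: C_2 → C_1 maps a triangle to the signed sum of its edges. For instance
  ∂bce = ce − be + bc,
  ∂bcd = cd − bd + bc.
As a 9×6 matrix over Z this has rank 5, with invariant factors (1,1,1,1,1).

From H_k ≅ ker(∂_k) / im(∂_{k+1}) we obtain:

  H_1: rank ker ∂_1 − rank ∂_2 = (9 − 4) − 5 = 0, and the invariant factors of ∂_2 are all 1, so H_1 = 0.

H_1 = 0.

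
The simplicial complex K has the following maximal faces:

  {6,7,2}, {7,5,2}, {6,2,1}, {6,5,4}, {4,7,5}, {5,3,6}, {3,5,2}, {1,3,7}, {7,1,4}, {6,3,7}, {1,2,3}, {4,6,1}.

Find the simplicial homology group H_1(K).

K has 7 vertices, 18 edges, 12 triangles.
rank ∂_1 = 6, rank ∂_2 = 12 ⇒ b_1 = 18 − 6 − 12 = 0; ∂_2 has invariant factor(s) [2] giving torsion. So H_1 = Z/2Z.

H_1 ≅ Z/2Z.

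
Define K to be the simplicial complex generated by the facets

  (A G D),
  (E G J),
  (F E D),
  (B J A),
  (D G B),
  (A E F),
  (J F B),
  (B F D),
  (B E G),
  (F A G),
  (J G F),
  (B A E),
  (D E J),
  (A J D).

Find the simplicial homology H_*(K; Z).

K has 7 vertices, 21 edges, 14 triangles.
rank ∂_0 = 0, rank ∂_1 = 6 ⇒ b_0 = 7 − 0 − 6 = 1; all invariant factors of ∂_1 are 1 so no torsion. So H_0 ≅ Z.
rank ∂_1 = 6, rank ∂_2 = 13 ⇒ b_1 = 21 − 6 − 13 = 2; all invariant factors of ∂_2 are 1 so no torsion. So H_1 ≅ Z^2.
rank ∂_2 = 13, rank ∂_3 = 0 ⇒ b_2 = 14 − 13 − 0 = 1. So H_2 ≅ Z.

H_0 = Z,  H_1 = Z^2,  H_2 = Z.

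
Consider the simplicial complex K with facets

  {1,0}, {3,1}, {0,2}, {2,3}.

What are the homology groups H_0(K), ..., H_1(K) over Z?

We work with the vertex ordering 0 < 1 < 2 < 3. The simplices of K, each written with vertices in increasing order, are:

  0-simplices (4): [0], [1], [2], [3]
  1-simplices (4): [0,1], [0,2], [1,3], [2,3]

so the chain groups are C_0 ≅ Z^4, C_1 ≅ Z^4.

Boundary ∂_1: C_1 → C_0 sends each edge [p,q] (with p < q) to q − p.
The resulting 4×4 matrix has rank 3, and its Smith normal form has invariant factors (1,1,1).

Reading off H_k = ker ∂_k / im ∂_{k+1}:

  H_0: rank C_0 − rank ∂_1 = 4 − 3 = 1, and the invariant factors of ∂_1 are all 1, so H_0 ≅ Z.
  H_1: rank ker ∂_1 − rank ∂_2 = (4 − 3) − 0 = 1, and there is no ∂_2, so H_1 ≅ Z.

As a check, the Euler characteristic is 4 − 4 = 0, which agrees with 1 − 1 = 0.

H_0 ≅ Z,  H_1 ≅ Z.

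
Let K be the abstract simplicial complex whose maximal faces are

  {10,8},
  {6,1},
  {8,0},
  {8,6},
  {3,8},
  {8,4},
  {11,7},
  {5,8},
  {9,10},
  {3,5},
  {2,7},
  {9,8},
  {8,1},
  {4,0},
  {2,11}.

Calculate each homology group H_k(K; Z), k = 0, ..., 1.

Take the total order 0 < 1 < 2 < 3 < 4 < 5 < 6 < 7 < 8 < 9 < 10 < 11 on the vertex set. Then K (dimension 1) consists of the simplices:

  0-simplices (12): [0], [1], [2], [3], [4], [5], [6], [7], [8], [9], [10], [11]
  1-simplices (15): [0,4], [0,8], [1,6], [1,8], [2,7], [2,11], [3,5], [3,8], [4,8], [5,8], [6,8], [7,11], [8,9], [8,10], [9,10]

so the chain groups are C_0 ≅ Z^12, C_1 ≅ Z^15.

The boundary map ∂_1: C_1 → C_0 maps an edge to its endpoints' difference, ∂[p,q] = q − p. For instance
  ∂[6,8] = [8] − [6].
This gives a 12×15 integer matrix of rank 10; reducing to Smith normal form yields diagonal entries (1,1,1,1,1,1,1,1,1,1).

From H_k ≅ ker(∂_k) / im(∂_{k+1}) we obtain:

  H_0: rank C_0 − rank ∂_1 = 12 − 10 = 2, and the invariant factors of ∂_1 are all 1, so H_0 ≅ Z^2.
  H_1: rank ker ∂_1 − rank ∂_2 = (15 − 10) − 0 = 5, and there is no ∂_2, so H_1 ≅ Z^5.

As a check, the Euler characteristic is 12 − 15 = -3, which agrees with 2 − 5 = -3.

H_0 ≅ Z^2,  H_1 ≅ Z^5.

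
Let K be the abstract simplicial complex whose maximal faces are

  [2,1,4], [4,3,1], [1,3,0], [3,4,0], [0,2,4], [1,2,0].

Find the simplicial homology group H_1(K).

Order the vertices as 0 < 1 < 2 < 3 < 4. Listing each simplex with vertices in this order, K has dimension 2 with simplices:

  0-simplices (5): [0], [1], [2], [3], [4]
  1-simplices (9): [0,1], [0,2], [0,3], [0,4], [1,2], [1,3], [1,4], [2,4], [3,4]
  2-simplices (6): [0,1,2], [0,1,3], [0,2,4], [0,3,4], [1,2,4], [1,3,4]

Hence C_0 ≅ Z^5, C_1 ≅ Z^9, C_2 ≅ Z^6.

The boundary map ∂_1: C_1 → C_0 sends each edge [p,q] (with p < q) to q − p. For instance
  ∂[0,4] = [4] − [0].
The 5×9 boundary matrix has rank 4 and Smith normal form diag(1,1,1,1).

∂_2: C_2 → C_1 sends each 2-simplex [p,q,r] to [q,r] − [p,r] + [p,q]. For instance
  ∂[0,1,3] = [1,3] − [0,3] + [0,1],
  ∂[1,3,4] = [3,4] − [1,4] + [1,3].
This gives a 9×6 integer matrix of rank 5; reducing to Smith normal form yields diagonal entries (1,1,1,1,1).

Now H_k = ker ∂_k / im ∂_{k+1}, so:

  H_1: rank ker ∂_1 − rank ∂_2 = (9 − 4) − 5 = 0, and the invariant factors of ∂_2 are all 1, so H_1 ≅ 0.

H_1 ≅ 0.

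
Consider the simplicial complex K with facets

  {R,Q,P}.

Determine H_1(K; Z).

Fix the vertex order P < Q < R and write every simplex with vertices in increasing order. Then dim K = 2 and the simplices of K are:

  0-simplices (3): P, Q, R
  1-simplices (3): PQ, PR, QR
  2-simplices (1): PQR

giving chain groups C_0 ≅ Z^3, C_1 ≅ Z^3, C_2 ≅ Z^1.

The boundary map ∂_1: C_1 → C_0 maps an edge to its endpoints' difference, ∂[p,q] = q − p.
The 3×3 boundary matrix has rank 2 and Smith normal form diag(1,1).

The boundary map ∂_2: C_2 → C_1 sends each 2-simplex [p,q,r] to [q,r] − [p,r] + [p,q]. For instance
  ∂PQR = QR − PR + PQ.
The 3×1 boundary matrix has rank 1 and Smith normal form diag(1).

Computing H_k = (kernel of ∂_k) / (image of ∂_{k+1}):

  H_1: rank ker ∂_1 − rank ∂_2 = (3 − 2) − 1 = 0, and the invariant factors of ∂_2 are all 1, so H_1 = 0.

(K is a triangulation of the 2-simplex.)

H_1 = 0.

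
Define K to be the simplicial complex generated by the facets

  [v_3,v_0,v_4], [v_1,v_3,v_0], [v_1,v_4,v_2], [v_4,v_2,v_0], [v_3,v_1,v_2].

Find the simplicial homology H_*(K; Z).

H_0 = Z,  H_1 = Z,  H_2 = 0.

Order the vertices as v_0 < v_1 < v_2 < v_3 < v_4. Listing each simplex with vertices in this order, K has dimension 2 with simplices:

  0-simplices (5): [v_0], [v_1], [v_2], [v_3], [v_4]
  1-simplices (10): [v_0,v_1], [v_0,v_2], [v_0,v_3], [v_0,v_4], [v_1,v_2], [v_1,v_3], [v_1,v_4], [v_2,v_3], [v_2,v_4], [v_3,v_4]
  2-simplices (5): [v_0,v_1,v_3], [v_0,v_2,v_4], [v_0,v_3,v_4], [v_1,v_2,v_3], [v_1,v_2,v_4]

so the chain groups are C_0 ≅ Z^5, C_1 ≅ Z^10, C_2 ≅ Z^5.

The boundary map ∂_1: C_1 → C_0 is given by ∂[p,q] = [q] − [p]. For instance
  ∂[v_1,v_4] = [v_4] − [v_1].
The resulting 5×10 matrix has rank 4, and its Smith normal form has invariant factors (1,1,1,1).

Boundary ∂_2: C_2 → C_1 maps a triangle to the signed sum of its edges. For instance
  ∂[v_0,v_2,v_4] = [v_2,v_4] − [v_0,v_4] + [v_0,v_2],
  ∂[v_0,v_1,v_3] = [v_1,v_3] − [v_0,v_3] + [v_0,v_1].
The resulting 10×5 matrix has rank 5, and its Smith normal form has invariant factors (1,1,1,1,1).

Now H_k = ker ∂_k / im ∂_{k+1}, so:

  H_0: rank C_0 − rank ∂_1 = 5 − 4 = 1, and the invariant factors of ∂_1 are all 1, so H_0 ≅ Z.
  H_1: rank ker ∂_1 − rank ∂_2 = (10 − 4) − 5 = 1, and the invariant factors of ∂_2 are all 1, so H_1 ≅ Z.
  H_2: rank ker ∂_2 − rank ∂_3 = (5 − 5) − 0 = 0, and there is no ∂_3, so H_2 ≅ 0.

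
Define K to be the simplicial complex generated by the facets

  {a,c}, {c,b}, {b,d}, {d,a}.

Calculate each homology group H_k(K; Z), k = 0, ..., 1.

We work with the vertex ordering a < b < c < d. The simplices of K, each written with vertices in increasing order, are:

  0-simplices (4): a, b, c, d
  1-simplices (4): ac, ad, bc, bd

giving chain groups C_0 ≅ Z^4, C_1 ≅ Z^4.

Boundary ∂_1: C_1 → C_0 maps an edge to its endpoints' difference, ∂[p,q] = q − p. For instance
  ∂ac = c − a.
The 4×4 boundary matrix has rank 3 and Smith normal form diag(1,1,1).

From H_k ≅ ker(∂_k) / im(∂_{k+1}) we obtain:

  H_0: rank C_0 − rank ∂_1 = 4 − 3 = 1, and the invariant factors of ∂_1 are all 1, so H_0 ≅ Z.
  H_1: rank ker ∂_1 − rank ∂_2 = (4 − 3) − 0 = 1, and there is no ∂_2, so H_1 ≅ Z.

H_0 ≅ Z,  H_1 ≅ Z.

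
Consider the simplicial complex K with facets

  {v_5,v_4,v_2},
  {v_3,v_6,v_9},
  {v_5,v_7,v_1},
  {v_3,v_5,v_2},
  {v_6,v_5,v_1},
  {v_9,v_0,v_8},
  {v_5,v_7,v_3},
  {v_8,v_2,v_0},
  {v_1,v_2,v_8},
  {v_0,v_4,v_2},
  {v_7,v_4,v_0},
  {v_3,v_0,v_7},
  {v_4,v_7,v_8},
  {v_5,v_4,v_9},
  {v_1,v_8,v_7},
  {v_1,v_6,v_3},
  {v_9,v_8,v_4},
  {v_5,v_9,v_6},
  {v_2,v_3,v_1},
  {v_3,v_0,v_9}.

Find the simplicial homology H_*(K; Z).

H_0 ≅ Z,  H_1 ≅ Z ⊕ Z/2Z,  H_2 = 0.

K has 10 vertices, 30 edges, 20 triangles.
rank ∂_0 = 0, rank ∂_1 = 9 ⇒ b_0 = 10 − 0 − 9 = 1; all invariant factors of ∂_1 are 1 so no torsion. So H_0 = Z.
rank ∂_1 = 9, rank ∂_2 = 20 ⇒ b_1 = 30 − 9 − 20 = 1; ∂_2 has invariant factor(s) [2] giving torsion. So H_1 = Z ⊕ Z/2Z.
rank ∂_2 = 20, rank ∂_3 = 0 ⇒ b_2 = 20 − 20 − 0 = 0. So H_2 = 0.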